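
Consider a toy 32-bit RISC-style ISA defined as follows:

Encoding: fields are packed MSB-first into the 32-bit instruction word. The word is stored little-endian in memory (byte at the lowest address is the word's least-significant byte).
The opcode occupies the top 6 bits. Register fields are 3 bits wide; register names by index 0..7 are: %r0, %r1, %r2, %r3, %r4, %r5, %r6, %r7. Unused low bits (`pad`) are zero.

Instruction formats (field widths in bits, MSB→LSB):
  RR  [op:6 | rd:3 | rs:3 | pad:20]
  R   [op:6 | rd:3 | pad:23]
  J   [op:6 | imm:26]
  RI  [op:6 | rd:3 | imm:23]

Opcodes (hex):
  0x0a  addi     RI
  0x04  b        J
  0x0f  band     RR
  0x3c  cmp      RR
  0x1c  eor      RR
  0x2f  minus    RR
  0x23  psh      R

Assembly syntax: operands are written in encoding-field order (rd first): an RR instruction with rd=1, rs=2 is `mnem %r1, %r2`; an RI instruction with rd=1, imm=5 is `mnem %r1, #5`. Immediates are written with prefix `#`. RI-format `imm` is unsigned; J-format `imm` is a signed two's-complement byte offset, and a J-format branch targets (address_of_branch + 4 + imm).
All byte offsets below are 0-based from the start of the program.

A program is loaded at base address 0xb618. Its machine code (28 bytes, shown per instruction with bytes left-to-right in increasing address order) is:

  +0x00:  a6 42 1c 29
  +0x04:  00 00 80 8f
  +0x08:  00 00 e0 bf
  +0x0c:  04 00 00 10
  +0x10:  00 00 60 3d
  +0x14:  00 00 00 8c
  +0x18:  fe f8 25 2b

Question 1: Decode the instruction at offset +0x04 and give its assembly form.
psh %r7

@+04  little-endian(00 00 80 8f) = 0x8f800000
  top 6b → 0x23 → psh [R]
  [25:23] rd=7 = %r7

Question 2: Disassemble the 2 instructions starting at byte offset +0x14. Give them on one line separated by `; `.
psh %r0; addi %r6, #2488574

@+14  little-endian(00 00 00 8c) = 0x8c000000
  top 6b → 0x23 → psh [R]
  rd: (w>>23)&0x7=0x0 → %r0
@+18  little-endian(fe f8 25 2b) = 0x2b25f8fe
  top 6b → 0xa → addi [RI]
  rd: (w>>23)&0x7=0x6 → %r6
  imm: (w>>0)&0x7fffff=0x25f8fe → #2488574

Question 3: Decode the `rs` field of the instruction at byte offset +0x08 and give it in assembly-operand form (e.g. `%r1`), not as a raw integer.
%r6

+0x08: 00 00 e0 bf ⇒ word 0xbfe00000 (little)
  op=0xbfe00000>>26=0x2f ⇒ minus (RR)
  rd@[25:23]=0x7 ⇒ %r7
  rs@[22:20]=0x6 ⇒ %r6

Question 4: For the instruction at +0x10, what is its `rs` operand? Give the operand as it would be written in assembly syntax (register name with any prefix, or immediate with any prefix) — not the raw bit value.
off 0x10: read 00 00 60 3d as little → 0x3d600000
  top 6b → 0xf → band [RR]
  [25:23] rd=2 = %r2
  [22:20] rs=6 = %r6

%r6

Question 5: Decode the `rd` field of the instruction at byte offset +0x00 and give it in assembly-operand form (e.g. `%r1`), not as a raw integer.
[00] a6 42 1c 29 → 0x291c42a6
  op=0x291c42a6>>26=0xa ⇒ addi (RI)
  rd: (w>>23)&0x7=0x2 → %r2
  imm: (w>>0)&0x7fffff=0x1c42a6 → #1852070

%r2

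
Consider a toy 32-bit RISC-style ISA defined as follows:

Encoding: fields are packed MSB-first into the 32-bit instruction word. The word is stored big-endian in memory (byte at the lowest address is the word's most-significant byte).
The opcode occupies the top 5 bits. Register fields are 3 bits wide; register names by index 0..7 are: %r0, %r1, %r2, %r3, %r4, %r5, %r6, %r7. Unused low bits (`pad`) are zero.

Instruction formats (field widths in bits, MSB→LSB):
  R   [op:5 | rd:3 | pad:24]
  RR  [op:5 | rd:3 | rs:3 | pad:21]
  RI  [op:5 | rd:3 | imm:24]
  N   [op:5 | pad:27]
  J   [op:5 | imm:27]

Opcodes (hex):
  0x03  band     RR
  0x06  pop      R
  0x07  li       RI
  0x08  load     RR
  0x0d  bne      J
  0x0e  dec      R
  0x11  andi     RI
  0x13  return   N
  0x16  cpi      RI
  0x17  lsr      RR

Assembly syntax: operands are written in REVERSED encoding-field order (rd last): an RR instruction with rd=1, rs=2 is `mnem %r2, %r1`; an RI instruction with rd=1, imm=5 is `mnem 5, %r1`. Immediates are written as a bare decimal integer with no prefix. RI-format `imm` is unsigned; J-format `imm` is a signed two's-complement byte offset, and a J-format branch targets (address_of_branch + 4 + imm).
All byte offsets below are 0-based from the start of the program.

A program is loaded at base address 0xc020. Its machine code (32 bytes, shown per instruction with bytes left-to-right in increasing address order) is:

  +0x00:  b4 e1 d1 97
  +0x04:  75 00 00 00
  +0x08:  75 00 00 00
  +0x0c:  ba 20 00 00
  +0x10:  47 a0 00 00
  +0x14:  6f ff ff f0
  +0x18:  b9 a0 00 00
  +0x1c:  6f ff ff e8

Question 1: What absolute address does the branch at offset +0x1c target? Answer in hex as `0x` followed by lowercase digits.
0xc028

@+1c  big-endian(6f ff ff e8) = 0x6fffffe8
  opcode bits[31:27]=0xd: bne/J
  imm: (w>>0)&0x7ffffff=0x7ffffe8 (s27→-24) → -24
  target = base 0xc020 + off 0x1c + 4 + imm -24 = 0xc028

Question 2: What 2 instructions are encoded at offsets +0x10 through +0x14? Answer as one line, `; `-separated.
load %r5, %r7; bne -16

[10] 47 a0 00 00 → 0x47a00000
  opcode bits[31:27]=0x8: load/RR
  rd@[26:24]=0x7 ⇒ %r7
  rs@[23:21]=0x5 ⇒ %r5
[14] 6f ff ff f0 → 0x6ffffff0
  opcode bits[31:27]=0xd: bne/J
  imm@[26:0]=0x7fffff0 (s27→-16) ⇒ -16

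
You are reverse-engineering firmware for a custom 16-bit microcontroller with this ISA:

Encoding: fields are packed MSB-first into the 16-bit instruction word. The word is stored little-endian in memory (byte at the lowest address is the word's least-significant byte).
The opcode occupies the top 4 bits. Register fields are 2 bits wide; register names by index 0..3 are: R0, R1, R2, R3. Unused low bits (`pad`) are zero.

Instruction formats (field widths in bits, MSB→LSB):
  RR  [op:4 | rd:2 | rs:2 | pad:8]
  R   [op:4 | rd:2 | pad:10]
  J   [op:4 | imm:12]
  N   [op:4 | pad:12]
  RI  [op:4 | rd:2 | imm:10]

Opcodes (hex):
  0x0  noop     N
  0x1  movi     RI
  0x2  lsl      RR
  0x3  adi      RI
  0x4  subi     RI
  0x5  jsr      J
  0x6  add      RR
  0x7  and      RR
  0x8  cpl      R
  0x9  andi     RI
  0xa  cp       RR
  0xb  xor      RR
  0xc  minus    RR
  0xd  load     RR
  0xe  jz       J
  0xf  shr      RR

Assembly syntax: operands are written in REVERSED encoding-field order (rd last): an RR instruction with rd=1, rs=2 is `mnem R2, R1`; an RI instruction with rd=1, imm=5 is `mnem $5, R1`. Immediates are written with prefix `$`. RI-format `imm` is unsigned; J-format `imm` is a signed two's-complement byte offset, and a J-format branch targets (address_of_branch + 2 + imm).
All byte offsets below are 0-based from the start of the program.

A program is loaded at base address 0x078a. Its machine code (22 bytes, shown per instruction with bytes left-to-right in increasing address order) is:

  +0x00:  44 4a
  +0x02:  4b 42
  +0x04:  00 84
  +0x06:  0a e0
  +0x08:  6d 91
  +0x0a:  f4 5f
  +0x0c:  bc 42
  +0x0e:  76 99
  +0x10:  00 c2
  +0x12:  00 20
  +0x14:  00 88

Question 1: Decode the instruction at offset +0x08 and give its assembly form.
off 0x08: read 6d 91 as little → 0x916d
  op=0x916d>>12=0x9 ⇒ andi (RI)
  [11:10] rd=0 = R0
  [9:0] imm=365 = $365

andi $365, R0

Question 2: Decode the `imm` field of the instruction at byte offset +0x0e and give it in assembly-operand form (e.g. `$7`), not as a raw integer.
$374

+0x0e: 76 99 ⇒ word 0x9976 (little)
  top 4b → 0x9 → andi [RI]
  rd@[11:10]=0x2 ⇒ R2
  imm@[9:0]=0x176 ⇒ $374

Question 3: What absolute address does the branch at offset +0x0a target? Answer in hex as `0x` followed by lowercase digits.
[0a] f4 5f → 0x5ff4
  opcode bits[15:12]=0x5: jsr/J
  imm@[11:0]=0xff4 (s12→-12) ⇒ $-12
  target = base 0x078a + off 0x0a + 2 + imm -12 = 0x078a

0x078a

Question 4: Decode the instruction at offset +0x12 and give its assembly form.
lsl R0, R0

+0x12: 00 20 ⇒ word 0x2000 (little)
  top 4b → 0x2 → lsl [RR]
  [11:10] rd=0 = R0
  [9:8] rs=0 = R0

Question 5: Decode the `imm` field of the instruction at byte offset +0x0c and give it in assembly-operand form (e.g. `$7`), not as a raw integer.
$700

+0x0c: bc 42 ⇒ word 0x42bc (little)
  op=0x42bc>>12=0x4 ⇒ subi (RI)
  rd@[11:10]=0x0 ⇒ R0
  imm@[9:0]=0x2bc ⇒ $700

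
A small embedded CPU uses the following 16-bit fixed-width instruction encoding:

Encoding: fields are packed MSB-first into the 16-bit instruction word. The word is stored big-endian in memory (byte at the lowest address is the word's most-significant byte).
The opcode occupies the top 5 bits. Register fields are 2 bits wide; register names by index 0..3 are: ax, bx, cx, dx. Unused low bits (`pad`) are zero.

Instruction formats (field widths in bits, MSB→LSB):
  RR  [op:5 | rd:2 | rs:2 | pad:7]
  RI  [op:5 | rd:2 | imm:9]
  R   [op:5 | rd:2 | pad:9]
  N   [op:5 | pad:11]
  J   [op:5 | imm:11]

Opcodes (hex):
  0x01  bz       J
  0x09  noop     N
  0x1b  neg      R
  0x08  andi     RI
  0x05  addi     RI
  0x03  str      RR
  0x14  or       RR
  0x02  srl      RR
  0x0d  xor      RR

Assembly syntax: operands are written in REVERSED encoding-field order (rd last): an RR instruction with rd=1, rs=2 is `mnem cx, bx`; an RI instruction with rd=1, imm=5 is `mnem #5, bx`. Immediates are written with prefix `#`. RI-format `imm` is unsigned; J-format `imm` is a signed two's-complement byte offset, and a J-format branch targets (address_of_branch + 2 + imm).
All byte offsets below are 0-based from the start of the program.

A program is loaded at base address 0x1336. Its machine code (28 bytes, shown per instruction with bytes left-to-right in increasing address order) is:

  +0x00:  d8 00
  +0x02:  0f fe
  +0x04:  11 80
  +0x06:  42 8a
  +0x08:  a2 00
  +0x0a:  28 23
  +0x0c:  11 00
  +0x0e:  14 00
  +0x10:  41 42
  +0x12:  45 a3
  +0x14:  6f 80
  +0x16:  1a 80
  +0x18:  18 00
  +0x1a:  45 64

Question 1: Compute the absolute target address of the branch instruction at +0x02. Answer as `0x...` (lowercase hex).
0x1338

off 0x02: read 0f fe as big → 0x0ffe
  top 5b → 0x1 → bz [J]
  [10:0] imm=2046 (s11→-2) = #-2
  target = base 0x1336 + off 0x02 + 2 + imm -2 = 0x1338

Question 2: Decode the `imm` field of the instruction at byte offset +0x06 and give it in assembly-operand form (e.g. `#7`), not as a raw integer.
#138

off 0x06: read 42 8a as big → 0x428a
  top 5b → 0x8 → andi [RI]
  rd: (w>>9)&0x3=0x1 → bx
  imm: (w>>0)&0x1ff=0x8a → #138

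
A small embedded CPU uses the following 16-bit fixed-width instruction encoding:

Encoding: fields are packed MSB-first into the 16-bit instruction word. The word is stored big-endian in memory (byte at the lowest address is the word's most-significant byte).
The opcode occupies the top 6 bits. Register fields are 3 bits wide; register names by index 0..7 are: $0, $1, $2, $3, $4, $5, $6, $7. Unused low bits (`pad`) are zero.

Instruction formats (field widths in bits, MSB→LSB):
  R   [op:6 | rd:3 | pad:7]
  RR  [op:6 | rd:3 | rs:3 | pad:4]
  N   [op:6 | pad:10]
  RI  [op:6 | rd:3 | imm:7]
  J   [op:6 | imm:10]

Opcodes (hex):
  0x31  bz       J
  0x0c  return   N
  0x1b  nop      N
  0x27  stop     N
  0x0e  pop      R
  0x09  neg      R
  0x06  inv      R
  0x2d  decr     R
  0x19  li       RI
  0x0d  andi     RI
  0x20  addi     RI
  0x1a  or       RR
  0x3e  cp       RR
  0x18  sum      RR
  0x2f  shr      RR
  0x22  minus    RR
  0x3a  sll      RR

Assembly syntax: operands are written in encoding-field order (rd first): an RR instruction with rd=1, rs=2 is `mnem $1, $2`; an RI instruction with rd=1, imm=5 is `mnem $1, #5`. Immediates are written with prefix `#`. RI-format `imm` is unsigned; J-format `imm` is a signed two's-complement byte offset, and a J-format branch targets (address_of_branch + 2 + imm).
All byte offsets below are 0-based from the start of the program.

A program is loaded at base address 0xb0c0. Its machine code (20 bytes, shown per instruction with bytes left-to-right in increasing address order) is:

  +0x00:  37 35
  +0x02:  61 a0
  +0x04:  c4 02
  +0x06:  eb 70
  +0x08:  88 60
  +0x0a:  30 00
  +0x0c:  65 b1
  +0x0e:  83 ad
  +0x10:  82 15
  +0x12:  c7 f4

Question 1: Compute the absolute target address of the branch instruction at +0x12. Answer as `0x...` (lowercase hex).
0xb0c8

[12] c7 f4 → 0xc7f4
  top 6b → 0x31 → bz [J]
  [9:0] imm=1012 (s10→-12) = #-12
  target = base 0xb0c0 + off 0x12 + 2 + imm -12 = 0xb0c8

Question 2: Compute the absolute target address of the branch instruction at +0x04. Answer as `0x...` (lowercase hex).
+0x04: c4 02 ⇒ word 0xc402 (big)
  top 6b → 0x31 → bz [J]
  [9:0] imm=2 = #2
  target = base 0xb0c0 + off 0x04 + 2 + imm 2 = 0xb0c8

0xb0c8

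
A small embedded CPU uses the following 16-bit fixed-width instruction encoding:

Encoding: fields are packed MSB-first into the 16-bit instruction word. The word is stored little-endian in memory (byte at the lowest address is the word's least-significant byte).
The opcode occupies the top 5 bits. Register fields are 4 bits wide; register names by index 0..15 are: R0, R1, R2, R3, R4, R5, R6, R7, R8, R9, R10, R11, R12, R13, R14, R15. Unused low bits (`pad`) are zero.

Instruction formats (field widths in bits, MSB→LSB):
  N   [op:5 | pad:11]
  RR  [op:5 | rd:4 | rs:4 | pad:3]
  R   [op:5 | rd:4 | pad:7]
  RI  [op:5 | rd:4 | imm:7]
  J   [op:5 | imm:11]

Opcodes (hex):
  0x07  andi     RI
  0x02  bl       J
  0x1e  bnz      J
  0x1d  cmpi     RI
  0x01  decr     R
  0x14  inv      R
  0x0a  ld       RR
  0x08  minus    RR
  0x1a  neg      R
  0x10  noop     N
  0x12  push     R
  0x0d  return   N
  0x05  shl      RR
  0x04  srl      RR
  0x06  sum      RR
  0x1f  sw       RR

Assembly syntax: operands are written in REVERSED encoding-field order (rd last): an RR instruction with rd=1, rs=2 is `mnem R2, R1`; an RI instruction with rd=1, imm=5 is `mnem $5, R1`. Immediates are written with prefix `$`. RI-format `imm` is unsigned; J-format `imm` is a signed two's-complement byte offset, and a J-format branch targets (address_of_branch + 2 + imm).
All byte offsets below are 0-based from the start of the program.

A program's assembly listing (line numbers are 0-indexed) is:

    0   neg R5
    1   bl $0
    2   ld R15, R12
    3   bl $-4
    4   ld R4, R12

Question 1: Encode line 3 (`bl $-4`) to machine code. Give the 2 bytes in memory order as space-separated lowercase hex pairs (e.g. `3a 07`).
L3: bl op=0x2:5|imm=-4:11 ⇒ 0x17fc ⇒ little fc 17

fc 17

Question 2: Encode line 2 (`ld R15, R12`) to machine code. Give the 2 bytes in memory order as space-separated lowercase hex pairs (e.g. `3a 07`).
L2: ld op=0xa:5|rd=12:4|rs=15:4|pad=0:3 ⇒ 0x5678 ⇒ little 78 56

78 56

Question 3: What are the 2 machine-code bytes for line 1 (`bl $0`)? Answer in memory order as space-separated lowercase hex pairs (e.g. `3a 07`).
1. bl fields op=0x2:5|imm=0:11 → word 1000h → 00 10

00 10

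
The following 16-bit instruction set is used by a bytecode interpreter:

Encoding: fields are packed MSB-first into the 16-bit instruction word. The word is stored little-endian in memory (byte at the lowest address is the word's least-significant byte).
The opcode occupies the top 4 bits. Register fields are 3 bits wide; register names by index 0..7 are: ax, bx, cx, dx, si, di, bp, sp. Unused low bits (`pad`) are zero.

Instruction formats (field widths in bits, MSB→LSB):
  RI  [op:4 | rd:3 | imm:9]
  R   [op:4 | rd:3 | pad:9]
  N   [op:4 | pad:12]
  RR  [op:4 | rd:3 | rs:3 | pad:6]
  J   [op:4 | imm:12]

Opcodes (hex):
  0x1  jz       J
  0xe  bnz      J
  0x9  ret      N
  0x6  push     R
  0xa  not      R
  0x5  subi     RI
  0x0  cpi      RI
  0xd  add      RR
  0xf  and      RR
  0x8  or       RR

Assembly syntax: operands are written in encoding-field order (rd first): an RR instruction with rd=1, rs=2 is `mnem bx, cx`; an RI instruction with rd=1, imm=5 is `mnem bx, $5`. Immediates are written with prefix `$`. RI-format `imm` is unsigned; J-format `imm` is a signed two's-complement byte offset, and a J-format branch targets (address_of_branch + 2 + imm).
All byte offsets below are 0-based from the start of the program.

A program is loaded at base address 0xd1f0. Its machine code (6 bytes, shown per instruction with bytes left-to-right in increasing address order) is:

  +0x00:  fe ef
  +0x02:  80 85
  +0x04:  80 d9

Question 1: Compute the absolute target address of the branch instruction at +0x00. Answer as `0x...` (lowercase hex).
[00] fe ef → 0xeffe
  op=0xeffe>>12=0xe ⇒ bnz (J)
  [11:0] imm=4094 (s12→-2) = $-2
  target = base 0xd1f0 + off 0x00 + 2 + imm -2 = 0xd1f0

0xd1f0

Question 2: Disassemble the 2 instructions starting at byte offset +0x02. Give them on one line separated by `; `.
or cx, bp; add si, bp

@+02  little-endian(80 85) = 0x8580
  op=0x8580>>12=0x8 ⇒ or (RR)
  rd@[11:9]=0x2 ⇒ cx
  rs@[8:6]=0x6 ⇒ bp
@+04  little-endian(80 d9) = 0xd980
  op=0xd980>>12=0xd ⇒ add (RR)
  rd@[11:9]=0x4 ⇒ si
  rs@[8:6]=0x6 ⇒ bp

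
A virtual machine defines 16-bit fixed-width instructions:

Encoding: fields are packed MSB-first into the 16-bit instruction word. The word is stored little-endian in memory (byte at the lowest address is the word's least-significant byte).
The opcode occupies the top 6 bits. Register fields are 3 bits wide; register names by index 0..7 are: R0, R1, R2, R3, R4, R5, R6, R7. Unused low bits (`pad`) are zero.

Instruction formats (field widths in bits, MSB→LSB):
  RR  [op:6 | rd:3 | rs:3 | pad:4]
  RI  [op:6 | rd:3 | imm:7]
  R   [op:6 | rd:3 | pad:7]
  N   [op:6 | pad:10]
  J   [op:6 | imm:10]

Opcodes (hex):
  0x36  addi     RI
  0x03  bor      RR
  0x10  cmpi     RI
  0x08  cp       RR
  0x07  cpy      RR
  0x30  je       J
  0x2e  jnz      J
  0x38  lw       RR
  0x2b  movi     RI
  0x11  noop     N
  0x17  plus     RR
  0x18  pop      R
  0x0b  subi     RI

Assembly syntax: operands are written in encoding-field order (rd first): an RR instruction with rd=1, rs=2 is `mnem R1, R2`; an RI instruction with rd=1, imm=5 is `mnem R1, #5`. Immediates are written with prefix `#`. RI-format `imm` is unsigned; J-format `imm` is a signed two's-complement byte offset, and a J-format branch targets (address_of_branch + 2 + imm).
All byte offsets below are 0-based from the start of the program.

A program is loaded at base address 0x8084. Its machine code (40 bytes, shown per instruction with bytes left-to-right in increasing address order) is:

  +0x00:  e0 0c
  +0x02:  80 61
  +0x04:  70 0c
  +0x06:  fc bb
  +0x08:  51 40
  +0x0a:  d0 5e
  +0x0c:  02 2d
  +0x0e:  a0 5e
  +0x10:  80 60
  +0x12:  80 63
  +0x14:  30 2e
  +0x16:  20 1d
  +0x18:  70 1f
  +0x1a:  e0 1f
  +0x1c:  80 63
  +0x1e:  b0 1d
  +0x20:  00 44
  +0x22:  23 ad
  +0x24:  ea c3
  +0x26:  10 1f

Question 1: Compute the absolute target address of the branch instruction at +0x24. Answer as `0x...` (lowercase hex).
0x8094

off 0x24: read ea c3 as little → 0xc3ea
  opcode bits[15:10]=0x30: je/J
  [9:0] imm=1002 (s10→-22) = #-22
  target = base 0x8084 + off 0x24 + 2 + imm -22 = 0x8094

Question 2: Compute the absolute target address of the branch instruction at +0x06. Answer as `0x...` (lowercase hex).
0x8088

@+06  little-endian(fc bb) = 0xbbfc
  opcode bits[15:10]=0x2e: jnz/J
  imm: (w>>0)&0x3ff=0x3fc (s10→-4) → #-4
  target = base 0x8084 + off 0x06 + 2 + imm -4 = 0x8088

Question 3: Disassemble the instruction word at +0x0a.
+0x0a: d0 5e ⇒ word 0x5ed0 (little)
  opcode bits[15:10]=0x17: plus/RR
  rd@[9:7]=0x5 ⇒ R5
  rs@[6:4]=0x5 ⇒ R5

plus R5, R5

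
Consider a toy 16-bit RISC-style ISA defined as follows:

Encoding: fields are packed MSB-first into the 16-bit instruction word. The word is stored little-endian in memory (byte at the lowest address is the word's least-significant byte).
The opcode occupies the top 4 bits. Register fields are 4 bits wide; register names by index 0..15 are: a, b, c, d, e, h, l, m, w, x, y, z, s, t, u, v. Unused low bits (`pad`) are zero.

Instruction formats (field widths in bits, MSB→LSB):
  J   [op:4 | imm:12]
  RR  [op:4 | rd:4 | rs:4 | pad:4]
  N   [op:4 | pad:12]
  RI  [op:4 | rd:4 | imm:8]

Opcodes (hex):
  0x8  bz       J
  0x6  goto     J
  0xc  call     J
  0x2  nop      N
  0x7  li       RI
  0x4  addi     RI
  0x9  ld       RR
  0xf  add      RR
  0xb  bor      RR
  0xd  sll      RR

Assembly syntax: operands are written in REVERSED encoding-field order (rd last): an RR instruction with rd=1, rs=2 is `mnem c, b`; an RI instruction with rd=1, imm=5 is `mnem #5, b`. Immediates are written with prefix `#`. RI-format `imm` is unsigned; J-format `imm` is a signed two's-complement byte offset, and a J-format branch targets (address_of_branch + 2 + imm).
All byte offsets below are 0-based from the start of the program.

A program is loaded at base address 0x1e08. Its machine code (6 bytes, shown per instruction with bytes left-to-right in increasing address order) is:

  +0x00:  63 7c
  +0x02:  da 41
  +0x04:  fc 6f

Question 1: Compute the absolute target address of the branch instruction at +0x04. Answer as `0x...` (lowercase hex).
+0x04: fc 6f ⇒ word 0x6ffc (little)
  opcode bits[15:12]=0x6: goto/J
  imm: (w>>0)&0xfff=0xffc (s12→-4) → #-4
  target = base 0x1e08 + off 0x04 + 2 + imm -4 = 0x1e0a

0x1e0a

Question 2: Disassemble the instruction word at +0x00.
li #99, s

+0x00: 63 7c ⇒ word 0x7c63 (little)
  op=0x7c63>>12=0x7 ⇒ li (RI)
  [11:8] rd=12 = s
  [7:0] imm=99 = #99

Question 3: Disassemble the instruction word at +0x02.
addi #218, b

[02] da 41 → 0x41da
  op=0x41da>>12=0x4 ⇒ addi (RI)
  rd: (w>>8)&0xf=0x1 → b
  imm: (w>>0)&0xff=0xda → #218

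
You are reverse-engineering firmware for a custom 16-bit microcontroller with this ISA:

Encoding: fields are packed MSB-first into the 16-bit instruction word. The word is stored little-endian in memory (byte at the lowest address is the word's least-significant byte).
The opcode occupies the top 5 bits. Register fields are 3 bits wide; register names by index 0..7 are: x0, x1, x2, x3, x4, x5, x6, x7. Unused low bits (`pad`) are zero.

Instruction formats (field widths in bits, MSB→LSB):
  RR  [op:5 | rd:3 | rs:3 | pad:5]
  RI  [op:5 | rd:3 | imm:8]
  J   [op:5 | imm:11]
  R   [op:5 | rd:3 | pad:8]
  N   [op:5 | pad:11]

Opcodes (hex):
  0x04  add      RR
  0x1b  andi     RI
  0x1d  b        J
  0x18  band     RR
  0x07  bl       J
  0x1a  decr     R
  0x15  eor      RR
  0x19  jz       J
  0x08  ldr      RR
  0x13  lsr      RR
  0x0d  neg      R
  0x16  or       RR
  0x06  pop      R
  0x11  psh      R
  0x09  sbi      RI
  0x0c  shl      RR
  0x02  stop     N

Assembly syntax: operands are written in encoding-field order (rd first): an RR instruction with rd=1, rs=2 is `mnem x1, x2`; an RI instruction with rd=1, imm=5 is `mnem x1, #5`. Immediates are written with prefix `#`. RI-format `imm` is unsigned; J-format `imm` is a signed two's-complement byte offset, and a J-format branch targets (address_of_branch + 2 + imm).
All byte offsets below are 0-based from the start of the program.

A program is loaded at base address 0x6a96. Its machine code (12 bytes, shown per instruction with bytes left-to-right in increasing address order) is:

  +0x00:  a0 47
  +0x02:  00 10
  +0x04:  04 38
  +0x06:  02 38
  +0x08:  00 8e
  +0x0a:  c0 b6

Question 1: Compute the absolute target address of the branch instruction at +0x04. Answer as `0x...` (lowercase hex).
0x6aa0

off 0x04: read 04 38 as little → 0x3804
  top 5b → 0x7 → bl [J]
  imm: (w>>0)&0x7ff=0x4 → #4
  target = base 0x6a96 + off 0x04 + 2 + imm 4 = 0x6aa0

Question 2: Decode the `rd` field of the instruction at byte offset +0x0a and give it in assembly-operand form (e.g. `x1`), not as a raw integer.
x6

off 0x0a: read c0 b6 as little → 0xb6c0
  opcode bits[15:11]=0x16: or/RR
  rd: (w>>8)&0x7=0x6 → x6
  rs: (w>>5)&0x7=0x6 → x6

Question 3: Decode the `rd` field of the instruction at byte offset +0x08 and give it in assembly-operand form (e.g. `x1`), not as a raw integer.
off 0x08: read 00 8e as little → 0x8e00
  op=0x8e00>>11=0x11 ⇒ psh (R)
  rd@[10:8]=0x6 ⇒ x6

x6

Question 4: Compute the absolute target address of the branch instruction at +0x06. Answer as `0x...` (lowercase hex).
0x6aa0

@+06  little-endian(02 38) = 0x3802
  opcode bits[15:11]=0x7: bl/J
  imm@[10:0]=0x2 ⇒ #2
  target = base 0x6a96 + off 0x06 + 2 + imm 2 = 0x6aa0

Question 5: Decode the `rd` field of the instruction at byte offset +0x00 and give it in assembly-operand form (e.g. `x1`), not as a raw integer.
+0x00: a0 47 ⇒ word 0x47a0 (little)
  top 5b → 0x8 → ldr [RR]
  rd@[10:8]=0x7 ⇒ x7
  rs@[7:5]=0x5 ⇒ x5

x7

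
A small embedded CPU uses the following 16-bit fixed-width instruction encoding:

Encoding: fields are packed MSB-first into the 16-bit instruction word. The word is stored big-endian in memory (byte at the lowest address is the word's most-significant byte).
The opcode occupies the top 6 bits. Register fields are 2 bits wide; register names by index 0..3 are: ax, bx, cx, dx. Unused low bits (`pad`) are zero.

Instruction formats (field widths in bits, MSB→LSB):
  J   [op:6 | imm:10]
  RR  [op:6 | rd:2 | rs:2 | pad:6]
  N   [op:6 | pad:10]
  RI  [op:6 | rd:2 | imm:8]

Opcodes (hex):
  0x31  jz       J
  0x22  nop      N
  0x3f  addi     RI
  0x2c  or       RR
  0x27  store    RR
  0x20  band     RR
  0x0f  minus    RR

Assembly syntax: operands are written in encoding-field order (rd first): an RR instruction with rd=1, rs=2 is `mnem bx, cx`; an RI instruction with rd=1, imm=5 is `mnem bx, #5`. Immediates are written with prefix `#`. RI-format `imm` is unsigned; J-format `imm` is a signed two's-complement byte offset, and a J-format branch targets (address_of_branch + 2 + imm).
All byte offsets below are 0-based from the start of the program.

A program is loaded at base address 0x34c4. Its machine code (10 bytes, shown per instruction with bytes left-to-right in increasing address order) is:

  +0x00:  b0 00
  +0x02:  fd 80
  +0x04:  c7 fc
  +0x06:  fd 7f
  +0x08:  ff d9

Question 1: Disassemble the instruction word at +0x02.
off 0x02: read fd 80 as big → 0xfd80
  top 6b → 0x3f → addi [RI]
  rd: (w>>8)&0x3=0x1 → bx
  imm: (w>>0)&0xff=0x80 → #128

addi bx, #128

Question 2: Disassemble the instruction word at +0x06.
+0x06: fd 7f ⇒ word 0xfd7f (big)
  opcode bits[15:10]=0x3f: addi/RI
  rd: (w>>8)&0x3=0x1 → bx
  imm: (w>>0)&0xff=0x7f → #127

addi bx, #127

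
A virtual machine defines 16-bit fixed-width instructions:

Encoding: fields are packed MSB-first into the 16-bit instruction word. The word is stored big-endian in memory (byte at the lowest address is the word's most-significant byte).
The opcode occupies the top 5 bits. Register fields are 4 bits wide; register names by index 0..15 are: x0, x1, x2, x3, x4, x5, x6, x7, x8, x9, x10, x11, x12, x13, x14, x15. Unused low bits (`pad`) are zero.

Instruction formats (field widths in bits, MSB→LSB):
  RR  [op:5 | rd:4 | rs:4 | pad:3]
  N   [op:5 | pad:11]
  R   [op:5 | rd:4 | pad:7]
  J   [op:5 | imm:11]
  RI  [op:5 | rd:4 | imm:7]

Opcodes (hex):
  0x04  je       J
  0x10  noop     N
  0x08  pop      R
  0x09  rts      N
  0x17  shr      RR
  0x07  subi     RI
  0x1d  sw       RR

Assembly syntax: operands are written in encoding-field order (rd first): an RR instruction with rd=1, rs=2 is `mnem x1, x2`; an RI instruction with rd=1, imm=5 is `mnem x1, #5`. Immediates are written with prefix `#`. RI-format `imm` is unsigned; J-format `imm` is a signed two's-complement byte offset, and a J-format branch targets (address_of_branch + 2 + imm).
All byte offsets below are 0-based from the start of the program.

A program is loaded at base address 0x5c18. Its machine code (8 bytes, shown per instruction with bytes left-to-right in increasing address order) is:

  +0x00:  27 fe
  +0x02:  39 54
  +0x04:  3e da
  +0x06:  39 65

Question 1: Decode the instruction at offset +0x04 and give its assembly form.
subi x13, #90

@+04  big-endian(3e da) = 0x3eda
  top 5b → 0x7 → subi [RI]
  [10:7] rd=13 = x13
  [6:0] imm=90 = #90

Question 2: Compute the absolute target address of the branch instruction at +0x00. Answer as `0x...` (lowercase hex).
0x5c18

+0x00: 27 fe ⇒ word 0x27fe (big)
  top 5b → 0x4 → je [J]
  imm: (w>>0)&0x7ff=0x7fe (s11→-2) → #-2
  target = base 0x5c18 + off 0x00 + 2 + imm -2 = 0x5c18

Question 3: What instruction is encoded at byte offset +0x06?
subi x2, #101

@+06  big-endian(39 65) = 0x3965
  op=0x3965>>11=0x7 ⇒ subi (RI)
  rd@[10:7]=0x2 ⇒ x2
  imm@[6:0]=0x65 ⇒ #101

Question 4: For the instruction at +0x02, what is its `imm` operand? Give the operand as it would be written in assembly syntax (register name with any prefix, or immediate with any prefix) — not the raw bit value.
@+02  big-endian(39 54) = 0x3954
  opcode bits[15:11]=0x7: subi/RI
  [10:7] rd=2 = x2
  [6:0] imm=84 = #84

#84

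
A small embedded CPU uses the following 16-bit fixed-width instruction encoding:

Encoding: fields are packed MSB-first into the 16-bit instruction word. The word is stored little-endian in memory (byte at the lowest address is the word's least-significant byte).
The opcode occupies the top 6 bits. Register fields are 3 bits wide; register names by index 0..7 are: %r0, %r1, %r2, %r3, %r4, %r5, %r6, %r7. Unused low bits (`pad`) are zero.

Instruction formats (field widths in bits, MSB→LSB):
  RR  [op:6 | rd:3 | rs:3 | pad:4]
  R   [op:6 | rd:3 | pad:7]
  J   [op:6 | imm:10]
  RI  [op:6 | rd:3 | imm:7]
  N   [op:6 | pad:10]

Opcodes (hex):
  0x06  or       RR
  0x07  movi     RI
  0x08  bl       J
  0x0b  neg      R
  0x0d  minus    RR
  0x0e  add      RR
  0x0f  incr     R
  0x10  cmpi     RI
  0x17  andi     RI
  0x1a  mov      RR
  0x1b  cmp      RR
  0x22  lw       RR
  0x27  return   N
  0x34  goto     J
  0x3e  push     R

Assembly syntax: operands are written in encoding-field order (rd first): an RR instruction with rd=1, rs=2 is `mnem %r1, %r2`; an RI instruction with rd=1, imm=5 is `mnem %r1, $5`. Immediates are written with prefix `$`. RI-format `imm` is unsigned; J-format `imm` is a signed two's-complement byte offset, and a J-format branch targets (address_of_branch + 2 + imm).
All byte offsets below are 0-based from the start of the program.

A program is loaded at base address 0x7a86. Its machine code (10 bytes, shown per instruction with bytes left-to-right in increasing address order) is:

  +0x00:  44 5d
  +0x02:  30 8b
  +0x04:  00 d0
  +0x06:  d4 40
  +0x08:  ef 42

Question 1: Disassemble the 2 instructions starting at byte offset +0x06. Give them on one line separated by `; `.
cmpi %r1, $84; cmpi %r5, $111

[06] d4 40 → 0x40d4
  op=0x40d4>>10=0x10 ⇒ cmpi (RI)
  rd@[9:7]=0x1 ⇒ %r1
  imm@[6:0]=0x54 ⇒ $84
[08] ef 42 → 0x42ef
  op=0x42ef>>10=0x10 ⇒ cmpi (RI)
  rd@[9:7]=0x5 ⇒ %r5
  imm@[6:0]=0x6f ⇒ $111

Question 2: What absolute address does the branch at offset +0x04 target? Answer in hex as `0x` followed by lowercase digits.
0x7a8c

@+04  little-endian(00 d0) = 0xd000
  op=0xd000>>10=0x34 ⇒ goto (J)
  imm: (w>>0)&0x3ff=0x0 → $0
  target = base 0x7a86 + off 0x04 + 2 + imm 0 = 0x7a8c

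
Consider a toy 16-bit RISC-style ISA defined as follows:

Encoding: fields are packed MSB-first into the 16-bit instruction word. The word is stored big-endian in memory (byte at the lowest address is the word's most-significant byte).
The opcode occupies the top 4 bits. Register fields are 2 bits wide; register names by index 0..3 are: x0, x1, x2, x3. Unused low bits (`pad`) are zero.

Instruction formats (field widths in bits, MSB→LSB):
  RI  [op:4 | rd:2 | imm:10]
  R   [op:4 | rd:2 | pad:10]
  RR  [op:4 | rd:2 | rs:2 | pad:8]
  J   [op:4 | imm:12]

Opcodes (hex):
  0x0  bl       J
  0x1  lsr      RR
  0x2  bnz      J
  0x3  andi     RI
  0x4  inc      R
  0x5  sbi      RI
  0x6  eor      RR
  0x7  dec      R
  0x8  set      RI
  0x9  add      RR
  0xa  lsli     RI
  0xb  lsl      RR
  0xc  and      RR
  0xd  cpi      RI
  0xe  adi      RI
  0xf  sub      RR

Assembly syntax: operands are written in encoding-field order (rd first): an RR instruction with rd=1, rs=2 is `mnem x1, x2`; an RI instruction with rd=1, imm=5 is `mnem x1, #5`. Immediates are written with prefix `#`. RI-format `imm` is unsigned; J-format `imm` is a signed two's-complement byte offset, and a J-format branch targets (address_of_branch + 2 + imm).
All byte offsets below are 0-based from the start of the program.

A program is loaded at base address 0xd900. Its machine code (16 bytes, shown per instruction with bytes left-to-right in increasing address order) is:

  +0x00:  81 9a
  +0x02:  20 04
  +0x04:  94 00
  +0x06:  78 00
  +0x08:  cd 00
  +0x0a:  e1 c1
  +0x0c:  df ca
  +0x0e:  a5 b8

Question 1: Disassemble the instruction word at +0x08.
off 0x08: read cd 00 as big → 0xcd00
  top 4b → 0xc → and [RR]
  rd@[11:10]=0x3 ⇒ x3
  rs@[9:8]=0x1 ⇒ x1

and x3, x1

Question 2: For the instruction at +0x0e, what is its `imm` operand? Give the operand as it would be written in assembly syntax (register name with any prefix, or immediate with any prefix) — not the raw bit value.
#440

+0x0e: a5 b8 ⇒ word 0xa5b8 (big)
  opcode bits[15:12]=0xa: lsli/RI
  rd: (w>>10)&0x3=0x1 → x1
  imm: (w>>0)&0x3ff=0x1b8 → #440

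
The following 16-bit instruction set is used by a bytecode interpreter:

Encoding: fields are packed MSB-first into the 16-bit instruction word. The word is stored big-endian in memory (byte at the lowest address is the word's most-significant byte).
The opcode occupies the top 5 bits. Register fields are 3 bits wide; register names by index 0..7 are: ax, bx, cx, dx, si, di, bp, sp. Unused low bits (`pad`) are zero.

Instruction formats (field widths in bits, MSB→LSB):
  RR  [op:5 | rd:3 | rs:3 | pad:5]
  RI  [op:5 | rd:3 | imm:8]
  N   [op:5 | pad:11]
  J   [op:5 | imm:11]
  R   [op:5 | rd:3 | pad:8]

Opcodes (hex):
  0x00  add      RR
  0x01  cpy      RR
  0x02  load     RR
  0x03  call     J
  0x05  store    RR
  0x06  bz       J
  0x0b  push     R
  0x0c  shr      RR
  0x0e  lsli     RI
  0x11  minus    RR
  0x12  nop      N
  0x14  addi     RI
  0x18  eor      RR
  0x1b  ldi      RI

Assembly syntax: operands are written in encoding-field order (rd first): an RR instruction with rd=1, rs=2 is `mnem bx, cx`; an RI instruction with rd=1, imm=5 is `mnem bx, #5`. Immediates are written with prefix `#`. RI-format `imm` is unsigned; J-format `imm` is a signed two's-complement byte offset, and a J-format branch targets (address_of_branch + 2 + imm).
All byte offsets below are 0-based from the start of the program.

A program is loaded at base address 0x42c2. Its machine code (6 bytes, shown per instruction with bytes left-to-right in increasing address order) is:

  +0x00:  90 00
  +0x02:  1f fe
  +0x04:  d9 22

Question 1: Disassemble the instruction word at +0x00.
nop

[00] 90 00 → 0x9000
  op=0x9000>>11=0x12 ⇒ nop (N)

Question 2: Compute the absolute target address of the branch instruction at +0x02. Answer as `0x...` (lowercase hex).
0x42c4

[02] 1f fe → 0x1ffe
  top 5b → 0x3 → call [J]
  [10:0] imm=2046 (s11→-2) = #-2
  target = base 0x42c2 + off 0x02 + 2 + imm -2 = 0x42c4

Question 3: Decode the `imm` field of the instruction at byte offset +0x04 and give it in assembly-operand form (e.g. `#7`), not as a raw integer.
#34

off 0x04: read d9 22 as big → 0xd922
  op=0xd922>>11=0x1b ⇒ ldi (RI)
  [10:8] rd=1 = bx
  [7:0] imm=34 = #34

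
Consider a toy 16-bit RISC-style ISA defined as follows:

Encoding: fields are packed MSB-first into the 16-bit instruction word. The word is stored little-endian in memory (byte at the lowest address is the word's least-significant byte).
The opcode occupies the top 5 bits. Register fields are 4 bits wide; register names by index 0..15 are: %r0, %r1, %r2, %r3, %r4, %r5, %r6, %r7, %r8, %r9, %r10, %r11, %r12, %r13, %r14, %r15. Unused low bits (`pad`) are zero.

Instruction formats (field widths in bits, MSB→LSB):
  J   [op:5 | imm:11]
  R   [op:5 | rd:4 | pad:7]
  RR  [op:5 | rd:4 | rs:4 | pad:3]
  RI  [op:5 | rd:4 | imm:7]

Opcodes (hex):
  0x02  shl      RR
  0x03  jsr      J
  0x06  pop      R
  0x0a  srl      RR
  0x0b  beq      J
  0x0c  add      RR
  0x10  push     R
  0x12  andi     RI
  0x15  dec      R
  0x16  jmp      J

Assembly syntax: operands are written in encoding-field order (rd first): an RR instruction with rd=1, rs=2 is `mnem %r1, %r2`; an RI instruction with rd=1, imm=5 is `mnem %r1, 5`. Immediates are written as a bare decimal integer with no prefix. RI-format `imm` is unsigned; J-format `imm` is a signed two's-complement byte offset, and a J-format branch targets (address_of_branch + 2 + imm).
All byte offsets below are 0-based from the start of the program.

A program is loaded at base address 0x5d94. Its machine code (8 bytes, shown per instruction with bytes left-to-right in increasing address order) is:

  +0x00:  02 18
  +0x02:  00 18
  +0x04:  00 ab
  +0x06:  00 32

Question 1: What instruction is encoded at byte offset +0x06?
[06] 00 32 → 0x3200
  op=0x3200>>11=0x6 ⇒ pop (R)
  [10:7] rd=4 = %r4

pop %r4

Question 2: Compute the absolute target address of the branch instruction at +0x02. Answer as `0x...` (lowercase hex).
0x5d98

[02] 00 18 → 0x1800
  op=0x1800>>11=0x3 ⇒ jsr (J)
  imm@[10:0]=0x0 ⇒ 0
  target = base 0x5d94 + off 0x02 + 2 + imm 0 = 0x5d98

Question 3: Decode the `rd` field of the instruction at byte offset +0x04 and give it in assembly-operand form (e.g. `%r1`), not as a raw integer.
%r6

[04] 00 ab → 0xab00
  op=0xab00>>11=0x15 ⇒ dec (R)
  [10:7] rd=6 = %r6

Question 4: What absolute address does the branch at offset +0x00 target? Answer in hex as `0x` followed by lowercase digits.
0x5d98

@+00  little-endian(02 18) = 0x1802
  op=0x1802>>11=0x3 ⇒ jsr (J)
  imm: (w>>0)&0x7ff=0x2 → 2
  target = base 0x5d94 + off 0x00 + 2 + imm 2 = 0x5d98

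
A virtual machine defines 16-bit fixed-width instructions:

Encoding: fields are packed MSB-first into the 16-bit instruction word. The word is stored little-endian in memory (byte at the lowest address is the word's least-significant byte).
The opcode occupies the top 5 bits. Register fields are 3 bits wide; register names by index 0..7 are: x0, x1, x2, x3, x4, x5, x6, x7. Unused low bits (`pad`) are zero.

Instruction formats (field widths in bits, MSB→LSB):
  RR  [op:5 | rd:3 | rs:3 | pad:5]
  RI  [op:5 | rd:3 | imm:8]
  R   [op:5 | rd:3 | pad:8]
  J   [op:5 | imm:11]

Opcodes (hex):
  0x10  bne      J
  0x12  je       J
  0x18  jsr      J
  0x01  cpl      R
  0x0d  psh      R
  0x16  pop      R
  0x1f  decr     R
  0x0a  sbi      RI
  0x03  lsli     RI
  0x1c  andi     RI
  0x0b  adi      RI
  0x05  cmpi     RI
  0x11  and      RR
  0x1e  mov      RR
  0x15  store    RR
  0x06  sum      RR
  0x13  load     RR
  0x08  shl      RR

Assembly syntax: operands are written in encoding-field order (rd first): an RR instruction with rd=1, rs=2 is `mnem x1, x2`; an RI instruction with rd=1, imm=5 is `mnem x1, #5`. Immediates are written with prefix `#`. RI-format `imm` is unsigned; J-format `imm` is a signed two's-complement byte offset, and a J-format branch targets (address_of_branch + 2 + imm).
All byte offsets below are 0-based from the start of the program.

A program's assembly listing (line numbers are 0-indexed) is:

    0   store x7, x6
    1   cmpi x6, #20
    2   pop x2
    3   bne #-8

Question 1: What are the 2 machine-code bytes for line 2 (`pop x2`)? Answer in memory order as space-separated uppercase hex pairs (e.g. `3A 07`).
L2: pop op=0x16:5|rd=2:3|pad=0:8 ⇒ 0xb200 ⇒ little 00 b2

00 B2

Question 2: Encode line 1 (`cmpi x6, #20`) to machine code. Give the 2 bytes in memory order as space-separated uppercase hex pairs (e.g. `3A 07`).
1. cmpi fields op=0x5:5|rd=6:3|imm=20:8 → word 2e14h → 14 2e

14 2E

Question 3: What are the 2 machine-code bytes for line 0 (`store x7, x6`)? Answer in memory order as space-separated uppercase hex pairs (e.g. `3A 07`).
C0 AF

line 0 (store): pack op=0x15:5|rd=7:3|rs=6:3|pad=0:5 = 0xafc0; little→ c0 af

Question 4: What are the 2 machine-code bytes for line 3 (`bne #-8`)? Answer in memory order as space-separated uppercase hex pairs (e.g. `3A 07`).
L3: bne op=0x10:5|imm=-8:11 ⇒ 0x87f8 ⇒ little f8 87

F8 87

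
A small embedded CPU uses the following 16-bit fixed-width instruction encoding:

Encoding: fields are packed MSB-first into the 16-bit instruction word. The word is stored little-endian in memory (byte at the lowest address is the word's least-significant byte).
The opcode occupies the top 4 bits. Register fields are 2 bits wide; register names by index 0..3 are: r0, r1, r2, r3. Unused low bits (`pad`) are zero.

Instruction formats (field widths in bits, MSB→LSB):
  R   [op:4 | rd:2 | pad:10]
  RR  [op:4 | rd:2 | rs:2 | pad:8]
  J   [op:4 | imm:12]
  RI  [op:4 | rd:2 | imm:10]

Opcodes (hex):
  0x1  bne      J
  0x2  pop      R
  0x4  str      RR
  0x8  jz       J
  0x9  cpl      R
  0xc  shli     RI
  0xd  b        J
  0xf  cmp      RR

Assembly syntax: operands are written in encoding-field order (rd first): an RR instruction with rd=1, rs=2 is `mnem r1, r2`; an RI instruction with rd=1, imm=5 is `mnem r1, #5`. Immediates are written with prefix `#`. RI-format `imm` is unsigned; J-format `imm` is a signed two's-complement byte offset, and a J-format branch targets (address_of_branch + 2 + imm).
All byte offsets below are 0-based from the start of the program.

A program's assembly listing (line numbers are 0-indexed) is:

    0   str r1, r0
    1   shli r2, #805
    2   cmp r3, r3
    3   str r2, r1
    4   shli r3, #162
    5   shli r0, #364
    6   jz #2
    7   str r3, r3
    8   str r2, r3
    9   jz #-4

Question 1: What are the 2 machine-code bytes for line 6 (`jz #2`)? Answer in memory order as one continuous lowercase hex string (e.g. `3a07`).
0280

6. jz fields op=0x8:4|imm=2:12 → word 8002h → 02 80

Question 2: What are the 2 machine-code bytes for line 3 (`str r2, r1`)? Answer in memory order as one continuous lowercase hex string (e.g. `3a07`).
0049

L3: str op=0x4:4|rd=2:2|rs=1:2|pad=0:8 ⇒ 0x4900 ⇒ little 00 49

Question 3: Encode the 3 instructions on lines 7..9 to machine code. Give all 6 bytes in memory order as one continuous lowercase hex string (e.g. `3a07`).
004f004bfc8f

line 7 (str): pack op=0x4:4|rd=3:2|rs=3:2|pad=0:8 = 0x4f00; little→ 00 4f
line 8 (str): pack op=0x4:4|rd=2:2|rs=3:2|pad=0:8 = 0x4b00; little→ 00 4b
line 9 (jz): pack op=0x8:4|imm=-4:12 = 0x8ffc; little→ fc 8f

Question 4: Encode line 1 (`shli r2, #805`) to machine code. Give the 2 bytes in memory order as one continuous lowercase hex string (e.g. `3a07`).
25cb

L1: shli op=0xc:4|rd=2:2|imm=805:10 ⇒ 0xcb25 ⇒ little 25 cb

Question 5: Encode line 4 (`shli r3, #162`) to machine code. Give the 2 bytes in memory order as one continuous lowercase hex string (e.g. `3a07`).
a2cc

4. shli fields op=0xc:4|rd=3:2|imm=162:10 → word cca2h → a2 cc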